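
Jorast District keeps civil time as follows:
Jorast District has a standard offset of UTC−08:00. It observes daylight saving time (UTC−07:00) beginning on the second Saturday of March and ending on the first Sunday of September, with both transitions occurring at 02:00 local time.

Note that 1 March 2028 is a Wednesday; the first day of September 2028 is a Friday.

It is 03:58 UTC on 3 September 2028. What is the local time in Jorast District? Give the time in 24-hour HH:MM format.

20:58

1 March 2028 is a Wednesday, so the first Saturday is March 4 and the second is March 11.
1 September 2028 is a Friday, so the first Sunday is September 3.
At the standard offset (UTC−08:00), 03:58 UTC − 8h = 19:58 Jorast District standard time (rolling into the previous day, 2 September 2028).
The standard-time date in Jorast District, 2 September 2028, lies within the daylight-saving period (11 March – 3 September), so Jorast District is on daylight time, UTC−07:00.
03:58 UTC − 7h = 20:58 local (rolling into the previous day, 2 September 2028).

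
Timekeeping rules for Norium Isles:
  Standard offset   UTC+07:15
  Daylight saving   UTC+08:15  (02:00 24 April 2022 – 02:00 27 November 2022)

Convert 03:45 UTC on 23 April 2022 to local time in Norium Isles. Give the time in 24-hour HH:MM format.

At the standard offset (UTC+07:15), 03:45 UTC + 7h15m = 11:00 Norium Isles standard time.
Daylight saving runs 24 April – 27 November; the standard-time date in Norium Isles, 23 April 2022, is outside that window, so Norium Isles is on standard time at UTC+07:15.
03:45 UTC + 7h15m = 11:00 local.

11:00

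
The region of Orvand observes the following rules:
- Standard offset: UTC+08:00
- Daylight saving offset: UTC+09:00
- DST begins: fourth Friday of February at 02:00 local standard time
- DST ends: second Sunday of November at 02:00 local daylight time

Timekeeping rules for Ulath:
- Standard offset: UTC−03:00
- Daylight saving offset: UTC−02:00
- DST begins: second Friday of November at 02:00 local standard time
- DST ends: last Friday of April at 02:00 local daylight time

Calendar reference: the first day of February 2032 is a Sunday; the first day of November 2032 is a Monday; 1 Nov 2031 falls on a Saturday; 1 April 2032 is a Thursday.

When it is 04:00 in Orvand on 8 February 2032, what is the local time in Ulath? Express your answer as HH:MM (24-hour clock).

18:00

1 February 2032 is a Sunday, so the first Friday is February 6 and the fourth is February 27.
1 November 2032 is a Monday, so the first Sunday is November 7 and the second is November 14.
8 February 2032 is outside the daylight-saving period (27 February – 14 November), so Orvand is on standard time, UTC+08:00.
04:00 Orvand − 8h = 20:00 UTC (rolling into the previous day, 7 February 2032).
1 November 2031 is a Saturday, so the first Friday is November 7 and the second is November 14.
1 April 2032 is a Thursday, so Fridays fall on 2, 9, 16, 23, 30; the last is April 30.
At the standard offset (UTC−03:00), 20:00 UTC − 3h = 17:00 Ulath standard time.
Daylight saving runs 14 November 2031 – 30 April 2032; the standard-time date in Ulath, 7 February 2032, is inside that window, so Ulath is at UTC−02:00.
20:00 UTC − 2h = 18:00 Ulath.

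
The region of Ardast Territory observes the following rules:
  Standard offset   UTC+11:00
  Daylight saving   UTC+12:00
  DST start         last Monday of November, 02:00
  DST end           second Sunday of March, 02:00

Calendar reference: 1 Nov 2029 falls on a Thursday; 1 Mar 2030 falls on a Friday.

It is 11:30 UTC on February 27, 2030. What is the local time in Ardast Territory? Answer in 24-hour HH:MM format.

23:30

1 November 2029 is a Thursday, so Mondays fall on 5, 12, 19, 26; the last is November 26.
1 March 2030 is a Friday, so the first Sunday is March 3 and the second is March 10.
At the standard offset (UTC+11:00), 11:30 UTC + 11h = 22:30 Ardast Territory standard time.
Daylight saving runs 26 November 2029 – 10 March 2030; the standard-time date in Ardast Territory, February 27, 2030, is inside that window, so Ardast Territory is at UTC+12:00.
11:30 UTC + 12h = 23:30 local.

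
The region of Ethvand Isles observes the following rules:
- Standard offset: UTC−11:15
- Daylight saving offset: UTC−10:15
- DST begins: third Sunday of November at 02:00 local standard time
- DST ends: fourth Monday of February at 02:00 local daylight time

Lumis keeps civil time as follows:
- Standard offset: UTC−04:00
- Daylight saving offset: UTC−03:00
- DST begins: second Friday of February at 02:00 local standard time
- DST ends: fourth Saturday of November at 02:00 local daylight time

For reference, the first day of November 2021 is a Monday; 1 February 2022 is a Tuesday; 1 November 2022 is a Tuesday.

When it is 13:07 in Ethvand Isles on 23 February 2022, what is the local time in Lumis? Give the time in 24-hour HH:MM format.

20:22

1 November 2021 is a Monday, so the first Sunday is November 7 and the third is November 21.
1 February 2022 is a Tuesday, so the first Monday is February 7 and the fourth is February 28.
Daylight saving runs 21 November 2021 – 28 February 2022; 23 February 2022 is inside that window, so Ethvand Isles is at UTC−10:15.
13:07 Ethvand Isles + 10h15m = 23:22 UTC.
1 February 2022 is a Tuesday, so the first Friday is February 4 and the second is February 11.
1 November 2022 is a Tuesday, so the first Saturday is November 5 and the fourth is November 26.
At the standard offset (UTC−04:00), 23:22 UTC − 4h = 19:22 Lumis standard time.
Daylight saving runs 11 February – 26 November; the standard-time date in Lumis, 23 February 2022, is inside that window, so Lumis is at UTC−03:00.
23:22 UTC − 3h = 20:22 Lumis.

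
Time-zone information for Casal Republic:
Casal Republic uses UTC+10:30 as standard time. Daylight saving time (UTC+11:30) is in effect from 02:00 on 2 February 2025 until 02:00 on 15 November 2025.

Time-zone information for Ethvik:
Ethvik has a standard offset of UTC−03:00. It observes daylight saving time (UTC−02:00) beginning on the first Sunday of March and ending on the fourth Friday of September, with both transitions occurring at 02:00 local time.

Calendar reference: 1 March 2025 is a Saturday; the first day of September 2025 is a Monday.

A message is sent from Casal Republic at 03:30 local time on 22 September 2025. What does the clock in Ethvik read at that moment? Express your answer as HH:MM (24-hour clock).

22 September 2025 falls between 2 February and 15 November, so daylight saving is in effect and Casal Republic is at UTC+11:30.
03:30 Casal Republic − 11h30m = 16:00 UTC (rolling into the previous day, 21 September 2025).
1 March 2025 is a Saturday, so the first Sunday is March 2.
1 September 2025 is a Monday, so the first Friday is September 5 and the fourth is September 26.
At the standard offset (UTC−03:00), 16:00 UTC − 3h = 13:00 Ethvik standard time.
The standard-time date in Ethvik, 21 September 2025, lies within the daylight-saving period (2 March – 26 September), so Ethvik is on daylight time, UTC−02:00.
16:00 UTC − 2h = 14:00 Ethvik.

14:00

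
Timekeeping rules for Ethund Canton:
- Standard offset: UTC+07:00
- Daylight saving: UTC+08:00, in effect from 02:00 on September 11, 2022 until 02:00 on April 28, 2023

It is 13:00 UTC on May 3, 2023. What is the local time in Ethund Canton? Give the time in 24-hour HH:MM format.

At the standard offset (UTC+07:00), 13:00 UTC + 7h = 20:00 Ethund Canton standard time.
The standard-time date in Ethund Canton, May 3, 2023, does not fall between 11 September 2022 and 28 April 2023, so daylight saving is not in effect and Ethund Canton is at UTC+07:00.
13:00 UTC + 7h = 20:00 local.

20:00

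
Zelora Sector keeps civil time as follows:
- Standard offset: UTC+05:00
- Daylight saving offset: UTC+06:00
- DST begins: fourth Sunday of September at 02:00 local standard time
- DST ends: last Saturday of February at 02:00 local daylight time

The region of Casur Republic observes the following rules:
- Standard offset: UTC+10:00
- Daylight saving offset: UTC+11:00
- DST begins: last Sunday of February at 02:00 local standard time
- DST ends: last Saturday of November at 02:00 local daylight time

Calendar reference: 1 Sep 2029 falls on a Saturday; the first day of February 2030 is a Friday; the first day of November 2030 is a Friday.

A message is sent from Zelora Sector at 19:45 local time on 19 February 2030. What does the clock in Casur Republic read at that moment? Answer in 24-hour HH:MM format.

1 September 2029 is a Saturday, so the first Sunday is September 2 and the fourth is September 23.
1 February 2030 is a Friday, so Saturdays fall on 2, 9, 16, 23; the last is February 23.
19 February 2030 falls between 23 September 2029 and 23 February 2030, so daylight saving is in effect and Zelora Sector is at UTC+06:00.
19:45 Zelora Sector − 6h = 13:45 UTC.
1 February 2030 is a Friday, so Sundays fall on 3, 10, 17, 24; the last is February 24.
1 November 2030 is a Friday, so Saturdays fall on 2, 9, 16, 23, 30; the last is November 30.
At the standard offset (UTC+10:00), 13:45 UTC + 10h = 23:45 Casur Republic standard time.
The standard-time date in Casur Republic, 19 February 2030, does not fall between 24 February and 30 November, so daylight saving is not in effect and Casur Republic is at UTC+10:00.
13:45 UTC + 10h = 23:45 Casur Republic.

23:45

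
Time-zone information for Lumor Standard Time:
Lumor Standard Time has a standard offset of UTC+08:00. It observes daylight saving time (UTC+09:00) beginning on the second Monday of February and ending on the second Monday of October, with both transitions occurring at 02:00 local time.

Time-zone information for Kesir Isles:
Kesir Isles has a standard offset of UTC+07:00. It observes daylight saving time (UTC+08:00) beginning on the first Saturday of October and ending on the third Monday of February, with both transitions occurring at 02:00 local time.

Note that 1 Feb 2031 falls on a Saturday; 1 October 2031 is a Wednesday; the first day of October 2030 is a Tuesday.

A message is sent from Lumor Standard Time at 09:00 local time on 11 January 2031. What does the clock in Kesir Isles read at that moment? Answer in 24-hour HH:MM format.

09:00

1 February 2031 is a Saturday, so the first Monday is February 3 and the second is February 10.
1 October 2031 is a Wednesday, so the first Monday is October 6 and the second is October 13.
Daylight saving runs 10 February – 13 October; 11 January 2031 is outside that window, so Lumor Standard Time is on standard time at UTC+08:00.
09:00 Lumor Standard Time − 8h = 01:00 UTC.
1 October 2030 is a Tuesday, so the first Saturday is October 5.
1 February 2031 is a Saturday, so the first Monday is February 3 and the third is February 17.
At the standard offset (UTC+07:00), 01:00 UTC + 7h = 08:00 Kesir Isles standard time.
The standard-time date in Kesir Isles, 11 January 2031, falls between 5 October 2030 and 17 February 2031, so daylight saving is in effect and Kesir Isles is at UTC+08:00.
01:00 UTC + 8h = 09:00 Kesir Isles.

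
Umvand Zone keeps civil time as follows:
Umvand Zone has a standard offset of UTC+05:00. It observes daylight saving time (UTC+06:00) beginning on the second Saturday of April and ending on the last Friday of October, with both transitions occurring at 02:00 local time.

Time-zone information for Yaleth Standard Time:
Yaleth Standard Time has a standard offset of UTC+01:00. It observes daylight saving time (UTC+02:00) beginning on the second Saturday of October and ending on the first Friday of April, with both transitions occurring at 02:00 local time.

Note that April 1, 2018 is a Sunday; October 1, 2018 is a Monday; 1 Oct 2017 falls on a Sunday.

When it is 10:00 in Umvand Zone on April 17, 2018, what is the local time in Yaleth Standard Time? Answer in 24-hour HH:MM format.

1 April 2018 is a Sunday, so the first Saturday is April 7 and the second is April 14.
1 October 2018 is a Monday, so Fridays fall on 5, 12, 19, 26; the last is October 26.
April 17, 2018 falls between 14 April and 26 October, so daylight saving is in effect and Umvand Zone is at UTC+06:00.
10:00 Umvand Zone − 6h = 04:00 UTC.
1 October 2017 is a Sunday, so the first Saturday is October 7 and the second is October 14.
1 April 2018 is a Sunday, so the first Friday is April 6.
At the standard offset (UTC+01:00), 04:00 UTC + 1h = 05:00 Yaleth Standard Time standard time.
Daylight saving runs 14 October 2017 – 6 April 2018; the standard-time date in Yaleth Standard Time, April 17, 2018, is outside that window, so Yaleth Standard Time is on standard time at UTC+01:00.
04:00 UTC + 1h = 05:00 Yaleth Standard Time.

05:00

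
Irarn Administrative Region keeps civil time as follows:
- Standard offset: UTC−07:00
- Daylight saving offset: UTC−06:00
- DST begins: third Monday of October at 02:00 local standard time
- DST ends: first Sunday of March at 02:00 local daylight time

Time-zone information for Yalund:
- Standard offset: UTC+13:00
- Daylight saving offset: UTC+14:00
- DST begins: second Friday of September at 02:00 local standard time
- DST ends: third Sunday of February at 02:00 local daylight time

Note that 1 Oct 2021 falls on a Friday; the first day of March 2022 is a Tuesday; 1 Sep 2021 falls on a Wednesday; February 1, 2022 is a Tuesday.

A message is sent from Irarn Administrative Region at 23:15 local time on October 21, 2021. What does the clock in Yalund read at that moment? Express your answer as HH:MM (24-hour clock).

19:15

1 October 2021 is a Friday, so the first Monday is October 4 and the third is October 18.
1 March 2022 is a Tuesday, so the first Sunday is March 6.
October 21, 2021 falls between 18 October 2021 and 6 March 2022, so daylight saving is in effect and Irarn Administrative Region is at UTC−06:00.
23:15 Irarn Administrative Region + 6h = 05:15 UTC (rolling into the next day, 22 October 2021).
1 September 2021 is a Wednesday, so the first Friday is September 3 and the second is September 10.
1 February 2022 is a Tuesday, so the first Sunday is February 6 and the third is February 20.
At the standard offset (UTC+13:00), 05:15 UTC + 13h = 18:15 Yalund standard time.
The standard-time date in Yalund, October 22, 2021, lies within the daylight-saving period (10 September 2021 – 20 February 2022), so Yalund is on daylight time, UTC+14:00.
05:15 UTC + 14h = 19:15 Yalund.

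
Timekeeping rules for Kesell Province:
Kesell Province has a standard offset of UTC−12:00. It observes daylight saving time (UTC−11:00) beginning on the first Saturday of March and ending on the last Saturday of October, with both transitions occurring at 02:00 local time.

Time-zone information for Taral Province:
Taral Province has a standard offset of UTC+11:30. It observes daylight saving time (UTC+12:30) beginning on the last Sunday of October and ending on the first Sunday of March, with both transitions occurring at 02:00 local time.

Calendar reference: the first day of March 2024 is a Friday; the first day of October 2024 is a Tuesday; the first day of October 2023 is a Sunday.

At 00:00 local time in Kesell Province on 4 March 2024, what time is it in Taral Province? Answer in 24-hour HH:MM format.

22:30

1 March 2024 is a Friday, so the first Saturday is March 2.
1 October 2024 is a Tuesday, so Saturdays fall on 5, 12, 19, 26; the last is October 26.
Daylight saving runs 2 March – 26 October; 4 March 2024 is inside that window, so Kesell Province is at UTC−11:00.
00:00 Kesell Province + 11h = 11:00 UTC.
1 October 2023 is a Sunday, so Sundays fall on 1, 8, 15, 22, 29; the last is October 29.
1 March 2024 is a Friday, so the first Sunday is March 3.
At the standard offset (UTC+11:30), 11:00 UTC + 11h30m = 22:30 Taral Province standard time.
Daylight saving runs 29 October 2023 – 3 March 2024; the standard-time date in Taral Province, 4 March 2024, is outside that window, so Taral Province is on standard time at UTC+11:30.
11:00 UTC + 11h30m = 22:30 Taral Province.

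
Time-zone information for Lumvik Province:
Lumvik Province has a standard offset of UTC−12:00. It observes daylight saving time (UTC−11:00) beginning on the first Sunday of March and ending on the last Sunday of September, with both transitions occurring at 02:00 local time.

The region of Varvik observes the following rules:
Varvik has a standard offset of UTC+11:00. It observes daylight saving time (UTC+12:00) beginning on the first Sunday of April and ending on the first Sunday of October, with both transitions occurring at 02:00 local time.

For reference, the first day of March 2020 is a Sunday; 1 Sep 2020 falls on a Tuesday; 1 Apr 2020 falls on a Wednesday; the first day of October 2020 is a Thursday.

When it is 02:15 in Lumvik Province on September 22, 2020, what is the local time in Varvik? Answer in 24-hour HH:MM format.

01:15

1 March 2020 is a Sunday, so the first Sunday is March 1.
1 September 2020 is a Tuesday, so Sundays fall on 6, 13, 20, 27; the last is September 27.
September 22, 2020 lies within the daylight-saving period (1 March – 27 September), so Lumvik Province is on daylight time, UTC−11:00.
02:15 Lumvik Province + 11h = 13:15 UTC.
1 April 2020 is a Wednesday, so the first Sunday is April 5.
1 October 2020 is a Thursday, so the first Sunday is October 4.
At the standard offset (UTC+11:00), 13:15 UTC + 11h = 00:15 Varvik standard time (rolling into the next day, 23 September 2020).
The standard-time date in Varvik, September 23, 2020, falls between 5 April and 4 October, so daylight saving is in effect and Varvik is at UTC+12:00.
13:15 UTC + 12h = 01:15 Varvik (rolling into the next day, 23 September 2020).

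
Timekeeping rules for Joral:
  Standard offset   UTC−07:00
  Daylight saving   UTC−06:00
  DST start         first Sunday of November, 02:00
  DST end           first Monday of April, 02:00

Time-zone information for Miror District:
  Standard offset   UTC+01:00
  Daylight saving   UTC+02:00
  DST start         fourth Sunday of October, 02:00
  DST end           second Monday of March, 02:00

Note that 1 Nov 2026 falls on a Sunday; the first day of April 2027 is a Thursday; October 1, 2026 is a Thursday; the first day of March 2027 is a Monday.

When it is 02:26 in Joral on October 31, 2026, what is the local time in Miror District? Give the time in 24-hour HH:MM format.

11:26

1 November 2026 is a Sunday, so the first Sunday is November 1.
1 April 2027 is a Thursday, so the first Monday is April 5.
October 31, 2026 is outside the daylight-saving period (1 November 2026 – 5 April 2027), so Joral is on standard time, UTC−07:00.
02:26 Joral + 7h = 09:26 UTC.
1 October 2026 is a Thursday, so the first Sunday is October 4 and the fourth is October 25.
1 March 2027 is a Monday, so the first Monday is March 1 and the second is March 8.
At the standard offset (UTC+01:00), 09:26 UTC + 1h = 10:26 Miror District standard time.
The standard-time date in Miror District, October 31, 2026, lies within the daylight-saving period (25 October 2026 – 8 March 2027), so Miror District is on daylight time, UTC+02:00.
09:26 UTC + 2h = 11:26 Miror District.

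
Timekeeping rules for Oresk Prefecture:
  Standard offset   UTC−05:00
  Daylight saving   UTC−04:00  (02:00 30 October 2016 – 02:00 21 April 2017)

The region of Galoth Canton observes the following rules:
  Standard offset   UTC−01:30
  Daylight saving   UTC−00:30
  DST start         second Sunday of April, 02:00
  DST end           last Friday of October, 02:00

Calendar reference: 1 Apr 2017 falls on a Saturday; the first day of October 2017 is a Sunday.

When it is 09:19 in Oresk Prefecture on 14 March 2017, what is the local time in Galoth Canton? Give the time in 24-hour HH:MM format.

11:49

14 March 2017 lies within the daylight-saving period (30 October 2016 – 21 April 2017), so Oresk Prefecture is on daylight time, UTC−04:00.
09:19 Oresk Prefecture + 4h = 13:19 UTC.
1 April 2017 is a Saturday, so the first Sunday is April 2 and the second is April 9.
1 October 2017 is a Sunday, so Fridays fall on 6, 13, 20, 27; the last is October 27.
At the standard offset (UTC−01:30), 13:19 UTC − 1h30m = 11:49 Galoth Canton standard time.
Daylight saving runs 9 April – 27 October; the standard-time date in Galoth Canton, 14 March 2017, is outside that window, so Galoth Canton is on standard time at UTC−01:30.
13:19 UTC − 1h30m = 11:49 Galoth Canton.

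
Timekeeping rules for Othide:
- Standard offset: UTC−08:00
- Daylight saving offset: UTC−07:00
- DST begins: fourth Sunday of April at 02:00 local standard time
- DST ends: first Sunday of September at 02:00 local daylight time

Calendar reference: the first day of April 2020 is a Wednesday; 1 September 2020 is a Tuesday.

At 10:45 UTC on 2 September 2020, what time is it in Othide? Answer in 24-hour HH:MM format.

1 April 2020 is a Wednesday, so the first Sunday is April 5 and the fourth is April 26.
1 September 2020 is a Tuesday, so the first Sunday is September 6.
At the standard offset (UTC−08:00), 10:45 UTC − 8h = 02:45 Othide standard time.
The standard-time date in Othide, 2 September 2020, falls between 26 April and 6 September, so daylight saving is in effect and Othide is at UTC−07:00.
10:45 UTC − 7h = 03:45 local.

03:45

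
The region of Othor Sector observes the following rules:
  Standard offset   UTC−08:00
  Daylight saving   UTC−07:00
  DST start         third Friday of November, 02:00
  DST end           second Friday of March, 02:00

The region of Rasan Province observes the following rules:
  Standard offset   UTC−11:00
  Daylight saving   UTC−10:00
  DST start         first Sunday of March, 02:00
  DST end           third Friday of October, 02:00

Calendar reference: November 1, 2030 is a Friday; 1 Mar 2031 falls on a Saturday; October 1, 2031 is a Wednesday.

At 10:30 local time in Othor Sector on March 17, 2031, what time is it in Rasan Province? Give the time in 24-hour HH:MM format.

1 November 2030 is a Friday, so the first Friday is November 1 and the third is November 15.
1 March 2031 is a Saturday, so the first Friday is March 7 and the second is March 14.
March 17, 2031 is outside the daylight-saving period (15 November 2030 – 14 March 2031), so Othor Sector is on standard time, UTC−08:00.
10:30 Othor Sector + 8h = 18:30 UTC.
1 March 2031 is a Saturday, so the first Sunday is March 2.
1 October 2031 is a Wednesday, so the first Friday is October 3 and the third is October 17.
At the standard offset (UTC−11:00), 18:30 UTC − 11h = 07:30 Rasan Province standard time.
Daylight saving runs 2 March – 17 October; the standard-time date in Rasan Province, March 17, 2031, is inside that window, so Rasan Province is at UTC−10:00.
18:30 UTC − 10h = 08:30 Rasan Province.

08:30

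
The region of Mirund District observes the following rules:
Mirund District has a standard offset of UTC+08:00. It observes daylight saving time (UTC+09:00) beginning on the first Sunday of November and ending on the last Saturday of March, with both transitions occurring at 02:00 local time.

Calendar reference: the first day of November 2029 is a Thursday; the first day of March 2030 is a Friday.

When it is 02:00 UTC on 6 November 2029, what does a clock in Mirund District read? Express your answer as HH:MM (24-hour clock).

11:00

1 November 2029 is a Thursday, so the first Sunday is November 4.
1 March 2030 is a Friday, so Saturdays fall on 2, 9, 16, 23, 30; the last is March 30.
At the standard offset (UTC+08:00), 02:00 UTC + 8h = 10:00 Mirund District standard time.
Daylight saving runs 4 November 2029 – 30 March 2030; the standard-time date in Mirund District, 6 November 2029, is inside that window, so Mirund District is at UTC+09:00.
02:00 UTC + 9h = 11:00 local.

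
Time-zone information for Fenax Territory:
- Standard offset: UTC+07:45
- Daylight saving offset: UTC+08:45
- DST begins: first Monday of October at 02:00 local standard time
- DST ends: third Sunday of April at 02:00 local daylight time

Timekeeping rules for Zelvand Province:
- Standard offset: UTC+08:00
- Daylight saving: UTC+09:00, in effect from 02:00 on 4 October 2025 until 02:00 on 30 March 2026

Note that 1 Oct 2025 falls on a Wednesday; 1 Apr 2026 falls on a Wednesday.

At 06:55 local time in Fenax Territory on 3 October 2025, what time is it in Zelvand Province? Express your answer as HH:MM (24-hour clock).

07:10

1 October 2025 is a Wednesday, so the first Monday is October 6.
1 April 2026 is a Wednesday, so the first Sunday is April 5 and the third is April 19.
3 October 2025 does not fall between 6 October 2025 and 19 April 2026, so daylight saving is not in effect and Fenax Territory is at UTC+07:45.
06:55 Fenax Territory − 7h45m = 23:10 UTC (rolling into the previous day, 2 October 2025).
At the standard offset (UTC+08:00), 23:10 UTC + 8h = 07:10 Zelvand Province standard time (rolling into the next day, 3 October 2025).
The standard-time date in Zelvand Province, 3 October 2025, is outside the daylight-saving period (4 October 2025 – 30 March 2026), so Zelvand Province is on standard time, UTC+08:00.
23:10 UTC + 8h = 07:10 Zelvand Province (rolling into the next day, 3 October 2025).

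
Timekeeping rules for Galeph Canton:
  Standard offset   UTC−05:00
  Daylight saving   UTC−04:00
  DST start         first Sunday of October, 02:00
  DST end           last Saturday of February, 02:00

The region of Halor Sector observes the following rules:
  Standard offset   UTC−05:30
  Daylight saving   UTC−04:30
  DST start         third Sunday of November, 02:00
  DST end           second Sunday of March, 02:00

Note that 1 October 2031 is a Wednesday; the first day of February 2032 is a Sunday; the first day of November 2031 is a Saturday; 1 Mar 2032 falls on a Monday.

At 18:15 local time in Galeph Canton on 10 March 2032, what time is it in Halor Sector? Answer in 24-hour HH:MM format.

1 October 2031 is a Wednesday, so the first Sunday is October 5.
1 February 2032 is a Sunday, so Saturdays fall on 7, 14, 21, 28; the last is February 28.
10 March 2032 is outside the daylight-saving period (5 October 2031 – 28 February 2032), so Galeph Canton is on standard time, UTC−05:00.
18:15 Galeph Canton + 5h = 23:15 UTC.
1 November 2031 is a Saturday, so the first Sunday is November 2 and the third is November 16.
1 March 2032 is a Monday, so the first Sunday is March 7 and the second is March 14.
At the standard offset (UTC−05:30), 23:15 UTC − 5h30m = 17:45 Halor Sector standard time.
The standard-time date in Halor Sector, 10 March 2032, falls between 16 November 2031 and 14 March 2032, so daylight saving is in effect and Halor Sector is at UTC−04:30.
23:15 UTC − 4h30m = 18:45 Halor Sector.

18:45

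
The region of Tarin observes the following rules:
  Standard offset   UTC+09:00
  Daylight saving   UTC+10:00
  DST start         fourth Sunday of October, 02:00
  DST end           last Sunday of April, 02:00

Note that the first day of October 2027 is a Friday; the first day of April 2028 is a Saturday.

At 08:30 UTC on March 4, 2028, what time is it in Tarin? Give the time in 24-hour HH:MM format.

1 October 2027 is a Friday, so the first Sunday is October 3 and the fourth is October 24.
1 April 2028 is a Saturday, so Sundays fall on 2, 9, 16, 23, 30; the last is April 30.
At the standard offset (UTC+09:00), 08:30 UTC + 9h = 17:30 Tarin standard time.
The standard-time date in Tarin, March 4, 2028, falls between 24 October 2027 and 30 April 2028, so daylight saving is in effect and Tarin is at UTC+10:00.
08:30 UTC + 10h = 18:30 local.

18:30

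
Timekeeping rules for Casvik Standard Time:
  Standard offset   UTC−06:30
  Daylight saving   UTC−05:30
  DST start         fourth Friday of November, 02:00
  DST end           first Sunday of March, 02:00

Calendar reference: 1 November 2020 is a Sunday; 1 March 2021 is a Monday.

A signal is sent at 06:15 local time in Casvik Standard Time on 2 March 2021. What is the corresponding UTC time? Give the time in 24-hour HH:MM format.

1 November 2020 is a Sunday, so the first Friday is November 6 and the fourth is November 27.
1 March 2021 is a Monday, so the first Sunday is March 7.
2 March 2021 falls between 27 November 2020 and 7 March 2021, so daylight saving is in effect and Casvik Standard Time is at UTC−05:30.
06:15 local + 5h30m = 11:45 UTC.

11:45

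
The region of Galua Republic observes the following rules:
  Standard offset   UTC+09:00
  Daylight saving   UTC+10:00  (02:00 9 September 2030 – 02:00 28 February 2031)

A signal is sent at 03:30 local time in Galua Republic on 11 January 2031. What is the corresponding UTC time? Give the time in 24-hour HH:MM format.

17:30

11 January 2031 falls between 9 September 2030 and 28 February 2031, so daylight saving is in effect and Galua Republic is at UTC+10:00.
03:30 local − 10h = 17:30 UTC (rolling into the previous day, 10 January 2031).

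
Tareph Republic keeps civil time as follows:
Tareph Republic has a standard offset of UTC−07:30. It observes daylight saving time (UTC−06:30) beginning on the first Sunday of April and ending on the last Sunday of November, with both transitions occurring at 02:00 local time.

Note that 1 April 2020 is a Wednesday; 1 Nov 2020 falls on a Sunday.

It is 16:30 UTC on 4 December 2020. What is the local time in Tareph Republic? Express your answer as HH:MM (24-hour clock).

1 April 2020 is a Wednesday, so the first Sunday is April 5.
1 November 2020 is a Sunday, so Sundays fall on 1, 8, 15, 22, 29; the last is November 29.
At the standard offset (UTC−07:30), 16:30 UTC − 7h30m = 09:00 Tareph Republic standard time.
The standard-time date in Tareph Republic, 4 December 2020, does not fall between 5 April and 29 November, so daylight saving is not in effect and Tareph Republic is at UTC−07:30.
16:30 UTC − 7h30m = 09:00 local.

09:00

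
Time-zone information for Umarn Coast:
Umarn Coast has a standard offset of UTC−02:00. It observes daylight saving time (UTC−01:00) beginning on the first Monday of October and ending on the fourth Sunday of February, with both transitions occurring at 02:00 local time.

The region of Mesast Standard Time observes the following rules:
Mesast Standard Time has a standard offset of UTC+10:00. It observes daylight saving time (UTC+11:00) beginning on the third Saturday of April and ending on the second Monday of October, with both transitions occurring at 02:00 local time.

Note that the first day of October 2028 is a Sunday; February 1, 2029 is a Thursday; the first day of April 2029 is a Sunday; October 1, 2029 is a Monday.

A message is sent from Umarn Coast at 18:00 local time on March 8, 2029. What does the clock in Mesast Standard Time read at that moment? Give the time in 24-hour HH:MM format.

06:00

1 October 2028 is a Sunday, so the first Monday is October 2.
1 February 2029 is a Thursday, so the first Sunday is February 4 and the fourth is February 25.
March 8, 2029 does not fall between 2 October 2028 and 25 February 2029, so daylight saving is not in effect and Umarn Coast is at UTC−02:00.
18:00 Umarn Coast + 2h = 20:00 UTC.
1 April 2029 is a Sunday, so the first Saturday is April 7 and the third is April 21.
1 October 2029 is a Monday, so the first Monday is October 1 and the second is October 8.
At the standard offset (UTC+10:00), 20:00 UTC + 10h = 06:00 Mesast Standard Time standard time (rolling into the next day, 9 March 2029).
The standard-time date in Mesast Standard Time, March 9, 2029, does not fall between 21 April and 8 October, so daylight saving is not in effect and Mesast Standard Time is at UTC+10:00.
20:00 UTC + 10h = 06:00 Mesast Standard Time (rolling into the next day, 9 March 2029).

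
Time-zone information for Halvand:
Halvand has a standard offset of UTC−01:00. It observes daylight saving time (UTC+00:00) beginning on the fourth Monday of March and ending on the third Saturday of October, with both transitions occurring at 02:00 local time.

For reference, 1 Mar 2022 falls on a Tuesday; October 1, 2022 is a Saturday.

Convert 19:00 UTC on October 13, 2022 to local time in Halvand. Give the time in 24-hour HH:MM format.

19:00

1 March 2022 is a Tuesday, so the first Monday is March 7 and the fourth is March 28.
1 October 2022 is a Saturday, so the first Saturday is October 1 and the third is October 15.
At the standard offset (UTC−01:00), 19:00 UTC − 1h = 18:00 Halvand standard time.
Daylight saving runs 28 March – 15 October; the standard-time date in Halvand, October 13, 2022, is inside that window, so Halvand is at UTC+00:00.
19:00 UTC + 0h = 19:00 local.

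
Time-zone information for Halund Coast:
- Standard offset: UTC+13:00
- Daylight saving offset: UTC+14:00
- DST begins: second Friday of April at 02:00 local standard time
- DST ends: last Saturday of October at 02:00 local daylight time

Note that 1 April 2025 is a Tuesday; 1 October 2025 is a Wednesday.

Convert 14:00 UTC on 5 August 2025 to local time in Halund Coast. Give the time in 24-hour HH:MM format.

04:00

1 April 2025 is a Tuesday, so the first Friday is April 4 and the second is April 11.
1 October 2025 is a Wednesday, so Saturdays fall on 4, 11, 18, 25; the last is October 25.
At the standard offset (UTC+13:00), 14:00 UTC + 13h = 03:00 Halund Coast standard time (rolling into the next day, 6 August 2025).
Daylight saving runs 11 April – 25 October; the standard-time date in Halund Coast, 6 August 2025, is inside that window, so Halund Coast is at UTC+14:00.
14:00 UTC + 14h = 04:00 local (rolling into the next day, 6 August 2025).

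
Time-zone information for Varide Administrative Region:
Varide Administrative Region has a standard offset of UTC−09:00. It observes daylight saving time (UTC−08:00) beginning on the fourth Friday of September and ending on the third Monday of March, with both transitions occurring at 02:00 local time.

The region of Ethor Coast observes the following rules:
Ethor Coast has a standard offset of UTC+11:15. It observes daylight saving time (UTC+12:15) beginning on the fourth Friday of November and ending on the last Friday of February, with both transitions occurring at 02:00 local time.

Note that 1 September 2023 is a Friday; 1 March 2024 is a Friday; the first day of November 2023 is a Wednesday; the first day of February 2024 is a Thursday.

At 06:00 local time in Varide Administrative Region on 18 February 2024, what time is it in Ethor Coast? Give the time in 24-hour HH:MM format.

02:15

1 September 2023 is a Friday, so the first Friday is September 1 and the fourth is September 22.
1 March 2024 is a Friday, so the first Monday is March 4 and the third is March 18.
18 February 2024 falls between 22 September 2023 and 18 March 2024, so daylight saving is in effect and Varide Administrative Region is at UTC−08:00.
06:00 Varide Administrative Region + 8h = 14:00 UTC.
1 November 2023 is a Wednesday, so the first Friday is November 3 and the fourth is November 24.
1 February 2024 is a Thursday, so Fridays fall on 2, 9, 16, 23; the last is February 23.
At the standard offset (UTC+11:15), 14:00 UTC + 11h15m = 01:15 Ethor Coast standard time (rolling into the next day, 19 February 2024).
The standard-time date in Ethor Coast, 19 February 2024, falls between 24 November 2023 and 23 February 2024, so daylight saving is in effect and Ethor Coast is at UTC+12:15.
14:00 UTC + 12h15m = 02:15 Ethor Coast (rolling into the next day, 19 February 2024).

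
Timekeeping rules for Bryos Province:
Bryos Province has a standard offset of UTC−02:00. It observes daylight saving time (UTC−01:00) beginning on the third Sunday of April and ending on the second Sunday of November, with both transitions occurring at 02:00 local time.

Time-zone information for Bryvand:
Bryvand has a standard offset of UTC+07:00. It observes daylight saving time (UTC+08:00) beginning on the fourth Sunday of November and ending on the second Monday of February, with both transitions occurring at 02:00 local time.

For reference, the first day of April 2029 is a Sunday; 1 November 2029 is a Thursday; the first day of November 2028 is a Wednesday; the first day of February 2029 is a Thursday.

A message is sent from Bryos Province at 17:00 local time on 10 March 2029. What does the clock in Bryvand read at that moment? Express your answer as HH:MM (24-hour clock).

02:00

1 April 2029 is a Sunday, so the first Sunday is April 1 and the third is April 15.
1 November 2029 is a Thursday, so the first Sunday is November 4 and the second is November 11.
10 March 2029 does not fall between 15 April and 11 November, so daylight saving is not in effect and Bryos Province is at UTC−02:00.
17:00 Bryos Province + 2h = 19:00 UTC.
1 November 2028 is a Wednesday, so the first Sunday is November 5 and the fourth is November 26.
1 February 2029 is a Thursday, so the first Monday is February 5 and the second is February 12.
At the standard offset (UTC+07:00), 19:00 UTC + 7h = 02:00 Bryvand standard time (rolling into the next day, 11 March 2029).
Daylight saving runs 26 November 2028 – 12 February 2029; the standard-time date in Bryvand, 11 March 2029, is outside that window, so Bryvand is on standard time at UTC+07:00.
19:00 UTC + 7h = 02:00 Bryvand (rolling into the next day, 11 March 2029).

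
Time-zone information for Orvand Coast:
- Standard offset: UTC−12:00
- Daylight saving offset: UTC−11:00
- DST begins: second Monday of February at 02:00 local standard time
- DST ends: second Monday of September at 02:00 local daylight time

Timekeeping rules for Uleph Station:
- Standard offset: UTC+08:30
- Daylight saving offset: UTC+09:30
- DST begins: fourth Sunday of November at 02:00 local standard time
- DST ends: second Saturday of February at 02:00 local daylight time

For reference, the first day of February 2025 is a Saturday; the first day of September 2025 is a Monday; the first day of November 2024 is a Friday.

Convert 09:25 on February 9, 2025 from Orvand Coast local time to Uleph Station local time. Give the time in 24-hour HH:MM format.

1 February 2025 is a Saturday, so the first Monday is February 3 and the second is February 10.
1 September 2025 is a Monday, so the first Monday is September 1 and the second is September 8.
Daylight saving runs 10 February – 8 September; February 9, 2025 is outside that window, so Orvand Coast is on standard time at UTC−12:00.
09:25 Orvand Coast + 12h = 21:25 UTC.
1 November 2024 is a Friday, so the first Sunday is November 3 and the fourth is November 24.
1 February 2025 is a Saturday, so the first Saturday is February 1 and the second is February 8.
At the standard offset (UTC+08:30), 21:25 UTC + 8h30m = 05:55 Uleph Station standard time (rolling into the next day, 10 February 2025).
The standard-time date in Uleph Station, February 10, 2025, does not fall between 24 November 2024 and 8 February 2025, so daylight saving is not in effect and Uleph Station is at UTC+08:30.
21:25 UTC + 8h30m = 05:55 Uleph Station (rolling into the next day, 10 February 2025).

05:55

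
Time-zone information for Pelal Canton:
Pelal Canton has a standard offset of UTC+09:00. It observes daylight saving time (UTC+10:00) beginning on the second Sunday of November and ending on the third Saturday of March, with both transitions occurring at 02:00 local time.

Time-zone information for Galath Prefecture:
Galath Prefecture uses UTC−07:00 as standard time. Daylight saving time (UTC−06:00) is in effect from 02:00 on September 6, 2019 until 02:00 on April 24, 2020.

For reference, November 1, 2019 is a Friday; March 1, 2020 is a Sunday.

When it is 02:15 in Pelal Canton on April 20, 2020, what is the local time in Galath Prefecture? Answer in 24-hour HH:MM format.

1 November 2019 is a Friday, so the first Sunday is November 3 and the second is November 10.
1 March 2020 is a Sunday, so the first Saturday is March 7 and the third is March 21.
April 20, 2020 is outside the daylight-saving period (10 November 2019 – 21 March 2020), so Pelal Canton is on standard time, UTC+09:00.
02:15 Pelal Canton − 9h = 17:15 UTC (rolling into the previous day, 19 April 2020).
At the standard offset (UTC−07:00), 17:15 UTC − 7h = 10:15 Galath Prefecture standard time.
The standard-time date in Galath Prefecture, April 19, 2020, falls between 6 September 2019 and 24 April 2020, so daylight saving is in effect and Galath Prefecture is at UTC−06:00.
17:15 UTC − 6h = 11:15 Galath Prefecture.

11:15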